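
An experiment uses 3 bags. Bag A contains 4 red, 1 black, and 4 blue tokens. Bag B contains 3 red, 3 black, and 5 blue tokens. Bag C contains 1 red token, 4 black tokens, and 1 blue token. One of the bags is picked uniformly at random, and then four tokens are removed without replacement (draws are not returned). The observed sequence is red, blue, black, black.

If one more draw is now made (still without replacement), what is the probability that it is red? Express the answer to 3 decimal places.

The likelihood of the observed sequence under each hypothesis: P(data | bag A) = (4/9)(4/8)(1/7)(0/6) = 0; P(data | bag B) = (3/11)(5/10)(3/9)(2/8) = 0.011364; P(data | bag C) = (1/6)(1/5)(4/4)(3/3) = 0.033333.
Weighting by the prior gives 1/3 · 0 = 0, 1/3 · 0.011364 = 0.0037879, 1/3 · 0.033333 = 0.011111; summing to 0.014899.
Dividing through by the total gives posterior P(bag A | data) = 0, P(bag B | data) = 0.25424, P(bag C | data) = 0.74576.
The predictive probability is P(red next | data) = (2/7)(0.25424) + (0)(0.74576) = 0.072639.

0.073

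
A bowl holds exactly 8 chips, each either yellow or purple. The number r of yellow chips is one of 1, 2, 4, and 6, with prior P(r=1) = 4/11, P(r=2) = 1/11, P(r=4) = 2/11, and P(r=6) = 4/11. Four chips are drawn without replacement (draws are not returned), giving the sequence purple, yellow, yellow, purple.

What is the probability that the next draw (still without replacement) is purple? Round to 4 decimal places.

The likelihood of the observed sequence under each hypothesis: P(data | r = 1) = (7/8)(1/7)(0/6) = 0; P(data | r = 2) = (6/8)(2/7)(1/6)(5/5) = 1/28; P(data | r = 4) = (4/8)(4/7)(3/6)(3/5) = 3/35; P(data | r = 6) = (2/8)(6/7)(5/6)(1/5) = 1/28.
The prior-weighted likelihoods are 4/11 · 0 = 0, 1/11 · 1/28 = 1/308, 2/11 · 3/35 = 6/385, 4/11 · 1/28 = 1/77; these sum to 7/220.
The posterior is then P(r = 1 | data) = 0, P(r = 2 | data) = 5/49, P(r = 4 | data) = 24/49, P(r = 6 | data) = 20/49.
Averaging over the posterior, P(purple next | data) = (1)(5/49) + (1/2)(24/49) + (0)(20/49) = 17/49.

0.3469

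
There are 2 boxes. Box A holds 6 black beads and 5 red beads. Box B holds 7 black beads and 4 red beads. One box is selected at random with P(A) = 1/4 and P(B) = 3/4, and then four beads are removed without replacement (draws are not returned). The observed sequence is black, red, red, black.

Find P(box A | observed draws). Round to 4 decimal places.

0.2841

Under each hypothesis, the probability of the observed sequence is: P(data | box A) = (6/11)(5/10)(4/9)(5/8) = 5/66; P(data | box B) = (7/11)(4/10)(3/9)(6/8) = 7/110.
The prior-weighted likelihoods are 1/4 · 5/66 = 5/264, 3/4 · 7/110 = 21/440; summing to 1/15.
So P(box A | data) = (5/264) / (1/15) = 25/88.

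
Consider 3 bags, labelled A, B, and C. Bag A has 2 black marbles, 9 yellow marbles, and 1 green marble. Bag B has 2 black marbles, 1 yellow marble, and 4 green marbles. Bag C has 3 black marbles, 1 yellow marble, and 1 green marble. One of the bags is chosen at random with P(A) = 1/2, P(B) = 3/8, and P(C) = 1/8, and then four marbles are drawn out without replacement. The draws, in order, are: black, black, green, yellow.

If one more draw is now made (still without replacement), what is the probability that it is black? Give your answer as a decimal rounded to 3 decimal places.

Compute the likelihood of the observed sequence for each case: P(data | bag A) = (2/12)(1/11)(1/10)(9/9) = 0.0015152; P(data | bag B) = (2/7)(1/6)(4/5)(1/4) = 0.0095238; P(data | bag C) = (3/5)(2/4)(1/3)(1/2) = 0.05.
Weighting by the prior gives 1/2 · 0.0015152 = 0.00075758, 3/8 · 0.0095238 = 0.0035714, 1/8 · 0.05 = 0.00625; summing to 0.010579.
Normalising, the posterior is P(bag A | data) = 0.071611, P(bag B | data) = 0.3376, P(bag C | data) = 0.59079.
The predictive probability is P(black next | data) = (0)(0.071611) + (0)(0.3376) + (1)(0.59079) = 0.59079.

0.591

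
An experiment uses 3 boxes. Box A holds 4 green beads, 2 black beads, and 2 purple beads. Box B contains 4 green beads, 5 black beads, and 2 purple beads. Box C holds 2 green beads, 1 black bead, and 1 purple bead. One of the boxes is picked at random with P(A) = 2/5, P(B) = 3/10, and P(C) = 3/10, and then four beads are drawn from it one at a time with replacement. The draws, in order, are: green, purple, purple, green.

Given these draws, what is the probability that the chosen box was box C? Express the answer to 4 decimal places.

Under each hypothesis, the probability of the observed sequence is: P(data | box A) = (4/8)(2/8)(2/8)(4/8) = 0.015625; P(data | box B) = (4/11)(2/11)(2/11)(4/11) = 0.0043713; P(data | box C) = (2/4)(1/4)(1/4)(2/4) = 0.015625.
Weighting by the prior gives 2/5 · 0.015625 = 0.00625, 3/10 · 0.0043713 = 0.0013114, 3/10 · 0.015625 = 0.0046875; these sum to 0.012249.
By Bayes' rule, P(box C | data) = (0.0046875) / (0.012249) = 0.38269.

0.3827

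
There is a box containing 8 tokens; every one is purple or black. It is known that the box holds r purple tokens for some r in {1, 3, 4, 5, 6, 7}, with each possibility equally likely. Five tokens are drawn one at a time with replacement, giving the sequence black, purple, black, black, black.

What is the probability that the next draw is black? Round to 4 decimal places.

0.6821

Under each hypothesis, the probability of the observed sequence is: P(data | r = 1) = (7/8)(1/8)(7/8)(7/8)(7/8) = 0.073273; P(data | r = 3) = (5/8)(3/8)(5/8)(5/8)(5/8) = 0.05722; P(data | r = 4) = (4/8)(4/8)(4/8)(4/8)(4/8) = 0.03125; P(data | r = 5) = (3/8)(5/8)(3/8)(3/8)(3/8) = 0.01236; P(data | r = 6) = (2/8)(6/8)(2/8)(2/8)(2/8) = 0.0029297; P(data | r = 7) = (1/8)(7/8)(1/8)(1/8)(1/8) = 0.00021362.
The prior-weighted likelihoods are 1/6 · 0.073273 = 0.012212, 1/6 · 0.05722 = 0.0095367, 1/6 · 0.03125 = 0.0052083, 1/6 · 0.01236 = 0.0020599, 1/6 · 0.0029297 = 0.00048828, 1/6 · 0.00021362 = 3.5604e-05; these sum to 0.029541.
Normalising, the posterior is P(r = 1 | data) = 0.4134, P(r = 3 | data) = 0.32283, P(r = 4 | data) = 0.17631, P(r = 5 | data) = 0.069731, P(r = 6 | data) = 0.016529, P(r = 7 | data) = 0.0012052.
The predictive probability is P(black next | data) = (7/8)(0.4134) + (5/8)(0.32283) + (1/2)(0.17631) + (3/8)(0.069731) + (1/4)(0.016529) + (1/8)(0.0012052) = 0.68208.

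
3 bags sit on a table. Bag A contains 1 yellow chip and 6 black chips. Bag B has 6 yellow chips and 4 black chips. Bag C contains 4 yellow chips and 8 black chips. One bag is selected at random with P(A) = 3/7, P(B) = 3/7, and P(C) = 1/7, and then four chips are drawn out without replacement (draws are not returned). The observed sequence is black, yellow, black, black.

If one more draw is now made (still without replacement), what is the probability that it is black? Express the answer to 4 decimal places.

0.8185

Under each hypothesis, the probability of the observed sequence is: P(data | bag A) = (6/7)(1/6)(5/5)(4/4) = 0.14286; P(data | bag B) = (4/10)(6/9)(3/8)(2/7) = 0.028571; P(data | bag C) = (8/12)(4/11)(7/10)(6/9) = 0.11313.
Weighting by the prior gives 3/7 · 0.14286 = 0.061224, 3/7 · 0.028571 = 0.012245, 1/7 · 0.11313 = 0.016162; summing to 0.089631.
Normalising, the posterior is P(bag A | data) = 0.68307, P(bag B | data) = 0.13661, P(bag C | data) = 0.18031.
So P(black next | data) = Σ P(black next | H) P(H | data) = (1)(0.68307) + (1/6)(0.13661) + (5/8)(0.18031) = 0.81854.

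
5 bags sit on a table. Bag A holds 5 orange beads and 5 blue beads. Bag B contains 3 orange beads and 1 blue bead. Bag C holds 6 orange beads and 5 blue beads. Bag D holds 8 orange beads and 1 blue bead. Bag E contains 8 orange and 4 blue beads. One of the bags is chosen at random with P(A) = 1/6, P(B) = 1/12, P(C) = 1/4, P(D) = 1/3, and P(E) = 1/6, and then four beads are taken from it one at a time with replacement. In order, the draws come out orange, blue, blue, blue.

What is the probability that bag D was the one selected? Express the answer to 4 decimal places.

Under each hypothesis, the probability of the observed sequence is: P(data | bag A) = (5/10)(5/10)(5/10)(5/10) = 0.0625; P(data | bag B) = (3/4)(1/4)(1/4)(1/4) = 0.011719; P(data | bag C) = (6/11)(5/11)(5/11)(5/11) = 0.051226; P(data | bag D) = (8/9)(1/9)(1/9)(1/9) = 0.0012193; P(data | bag E) = (8/12)(4/12)(4/12)(4/12) = 0.024691.
Multiplying each by its prior: 1/6 · 0.0625 = 0.010417, 1/12 · 0.011719 = 0.00097656, 1/4 · 0.051226 = 0.012807, 1/3 · 0.0012193 = 0.00040644, 1/6 · 0.024691 = 0.0041152; these sum to 0.028721.
By Bayes' rule, P(bag D | data) = (0.00040644) / (0.028721) = 0.014151.

0.0142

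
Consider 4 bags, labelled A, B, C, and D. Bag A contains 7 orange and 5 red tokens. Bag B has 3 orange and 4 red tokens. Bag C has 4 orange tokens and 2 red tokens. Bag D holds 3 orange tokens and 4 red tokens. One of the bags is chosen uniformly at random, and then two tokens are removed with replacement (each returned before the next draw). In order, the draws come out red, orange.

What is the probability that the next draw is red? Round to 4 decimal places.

0.4766

For each hypothesis, P(data | H) works out to: P(data | bag A) = (5/12)(7/12) = 0.24306; P(data | bag B) = (4/7)(3/7) = 0.2449; P(data | bag C) = (2/6)(4/6) = 0.22222; P(data | bag D) = (4/7)(3/7) = 0.2449.
The prior-weighted likelihoods are 1/4 · 0.24306 = 0.060764, 1/4 · 0.2449 = 0.061224, 1/4 · 0.22222 = 0.055556, 1/4 · 0.2449 = 0.061224; these sum to 0.23877.
The posterior is then P(bag A | data) = 0.25449, P(bag B | data) = 0.25642, P(bag C | data) = 0.23268, P(bag D | data) = 0.25642.
Averaging over the posterior, P(red next | data) = (5/12)(0.25449) + (4/7)(0.25642) + (1/3)(0.23268) + (4/7)(0.25642) = 0.47664.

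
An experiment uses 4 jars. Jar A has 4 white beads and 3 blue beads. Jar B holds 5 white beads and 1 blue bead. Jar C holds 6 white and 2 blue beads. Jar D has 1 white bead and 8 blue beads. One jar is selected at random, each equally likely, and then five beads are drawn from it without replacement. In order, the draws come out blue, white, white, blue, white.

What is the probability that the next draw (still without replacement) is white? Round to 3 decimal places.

The likelihood of the observed sequence under each hypothesis: P(data | jar A) = (3/7)(4/6)(3/5)(2/4)(2/3) = 2/35; P(data | jar B) = (1/6)(5/5)(4/4)(0/3) = 0; P(data | jar C) = (2/8)(6/7)(5/6)(1/5)(4/4) = 1/28; P(data | jar D) = (8/9)(1/8)(0/7) = 0.
The prior-weighted likelihoods are 1/4 · 2/35 = 1/70, 1/4 · 0 = 0, 1/4 · 1/28 = 1/112, 1/4 · 0 = 0; these sum to 13/560.
Dividing through by the total gives posterior P(jar A | data) = 8/13, P(jar B | data) = 0, P(jar C | data) = 5/13, P(jar D | data) = 0.
The predictive probability is P(white next | data) = (1/2)(8/13) + (1)(5/13) = 9/13.

0.692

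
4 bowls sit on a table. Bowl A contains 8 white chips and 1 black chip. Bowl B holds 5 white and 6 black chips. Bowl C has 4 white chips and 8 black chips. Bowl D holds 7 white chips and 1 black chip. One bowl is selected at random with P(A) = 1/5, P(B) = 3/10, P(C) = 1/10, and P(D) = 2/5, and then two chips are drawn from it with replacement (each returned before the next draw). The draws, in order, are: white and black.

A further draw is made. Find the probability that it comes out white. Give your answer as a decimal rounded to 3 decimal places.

0.606

The likelihood of the observed sequence under each hypothesis: P(data | bowl A) = (8/9)(1/9) = 0.098765; P(data | bowl B) = (5/11)(6/11) = 0.24793; P(data | bowl C) = (4/12)(8/12) = 0.22222; P(data | bowl D) = (7/8)(1/8) = 0.10938.
The prior-weighted likelihoods are 1/5 · 0.098765 = 0.019753, 3/10 · 0.24793 = 0.07438, 1/10 · 0.22222 = 0.022222, 2/5 · 0.10938 = 0.04375; summing to 0.16011.
Normalising, the posterior is P(bowl A | data) = 0.12338, P(bowl B | data) = 0.46457, P(bowl C | data) = 0.1388, P(bowl D | data) = 0.27326.
The predictive probability is P(white next | data) = (8/9)(0.12338) + (5/11)(0.46457) + (1/3)(0.1388) + (7/8)(0.27326) = 0.6062.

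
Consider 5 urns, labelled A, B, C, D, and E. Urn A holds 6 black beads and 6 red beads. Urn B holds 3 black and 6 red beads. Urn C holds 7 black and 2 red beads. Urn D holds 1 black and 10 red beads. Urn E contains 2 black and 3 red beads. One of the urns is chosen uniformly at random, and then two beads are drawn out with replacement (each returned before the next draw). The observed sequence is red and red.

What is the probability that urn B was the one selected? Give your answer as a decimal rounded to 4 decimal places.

0.2302

For each hypothesis, P(data | H) works out to: P(data | urn A) = (6/12)(6/12) = 0.25; P(data | urn B) = (6/9)(6/9) = 0.44444; P(data | urn C) = (2/9)(2/9) = 0.049383; P(data | urn D) = (10/11)(10/11) = 0.82645; P(data | urn E) = (3/5)(3/5) = 0.36.
Multiplying each by its prior: 1/5 · 0.25 = 0.05, 1/5 · 0.44444 = 0.088889, 1/5 · 0.049383 = 0.0098765, 1/5 · 0.82645 = 0.16529, 1/5 · 0.36 = 0.072; these sum to 0.38605.
Therefore the posterior P(urn B | data) = (0.088889) / (0.38605) = 0.23025.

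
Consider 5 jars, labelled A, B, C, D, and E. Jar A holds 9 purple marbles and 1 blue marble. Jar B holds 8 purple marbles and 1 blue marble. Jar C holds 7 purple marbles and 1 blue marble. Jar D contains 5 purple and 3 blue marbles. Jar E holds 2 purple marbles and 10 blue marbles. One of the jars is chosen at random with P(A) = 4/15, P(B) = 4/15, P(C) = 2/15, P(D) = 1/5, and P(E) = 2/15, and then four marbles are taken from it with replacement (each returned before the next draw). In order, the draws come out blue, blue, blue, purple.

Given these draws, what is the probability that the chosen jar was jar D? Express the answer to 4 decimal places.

For each hypothesis, P(data | H) works out to: P(data | jar A) = (1/10)(1/10)(1/10)(9/10) = 0.0009; P(data | jar B) = (1/9)(1/9)(1/9)(8/9) = 0.0012193; P(data | jar C) = (1/8)(1/8)(1/8)(7/8) = 0.001709; P(data | jar D) = (3/8)(3/8)(3/8)(5/8) = 0.032959; P(data | jar E) = (10/12)(10/12)(10/12)(2/12) = 0.096451.
The prior-weighted likelihoods are 4/15 · 0.0009 = 0.00024, 4/15 · 0.0012193 = 0.00032515, 2/15 · 0.001709 = 0.00022786, 1/5 · 0.032959 = 0.0065918, 2/15 · 0.096451 = 0.01286; summing to 0.020245.
So P(jar D | data) = (0.0065918) / (0.020245) = 0.3256.

0.3256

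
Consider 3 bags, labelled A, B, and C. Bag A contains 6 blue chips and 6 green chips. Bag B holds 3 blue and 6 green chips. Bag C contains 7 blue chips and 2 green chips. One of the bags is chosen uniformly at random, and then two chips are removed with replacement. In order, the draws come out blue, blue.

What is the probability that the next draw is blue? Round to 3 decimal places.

The likelihood of the observed sequence under each hypothesis: P(data | bag A) = (6/12)(6/12) = 1/4; P(data | bag B) = (3/9)(3/9) = 1/9; P(data | bag C) = (7/9)(7/9) = 49/81.
Multiplying each by its prior: 1/3 · 1/4 = 1/12, 1/3 · 1/9 = 1/27, 1/3 · 49/81 = 49/243; these sum to 313/972.
Dividing through by the total gives posterior P(bag A | data) = 0.25879, P(bag B | data) = 0.11502, P(bag C | data) = 0.6262.
So P(blue next | data) = Σ P(blue next | H) P(H | data) = (1/2)(0.25879) + (1/3)(0.11502) + (7/9)(0.6262) = 0.65477.

0.655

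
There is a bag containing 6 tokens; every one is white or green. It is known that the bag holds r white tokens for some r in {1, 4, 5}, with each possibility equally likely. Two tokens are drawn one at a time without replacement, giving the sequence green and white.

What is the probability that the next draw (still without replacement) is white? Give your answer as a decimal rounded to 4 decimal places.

0.6111

Under each hypothesis, the probability of the observed sequence is: P(data | r = 1) = (5/6)(1/5) = 1/6; P(data | r = 4) = (2/6)(4/5) = 4/15; P(data | r = 5) = (1/6)(5/5) = 1/6.
The prior-weighted likelihoods are 1/3 · 1/6 = 1/18, 1/3 · 4/15 = 4/45, 1/3 · 1/6 = 1/18; these sum to 1/5.
Normalising, the posterior is P(r = 1 | data) = 5/18, P(r = 4 | data) = 4/9, P(r = 5 | data) = 5/18.
So P(white next | data) = Σ P(white next | H) P(H | data) = (0)(5/18) + (3/4)(4/9) + (1)(5/18) = 11/18.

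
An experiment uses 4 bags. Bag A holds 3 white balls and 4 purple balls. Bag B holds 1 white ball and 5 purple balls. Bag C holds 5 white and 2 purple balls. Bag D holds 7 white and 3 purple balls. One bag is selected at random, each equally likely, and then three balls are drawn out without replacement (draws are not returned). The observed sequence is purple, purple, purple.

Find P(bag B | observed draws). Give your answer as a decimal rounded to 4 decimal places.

Compute the likelihood of the observed sequence for each case: P(data | bag A) = (4/7)(3/6)(2/5) = 0.11429; P(data | bag B) = (5/6)(4/5)(3/4) = 0.5; P(data | bag C) = (2/7)(1/6)(0/5) = 0; P(data | bag D) = (3/10)(2/9)(1/8) = 0.0083333.
The prior-weighted likelihoods are 1/4 · 0.11429 = 0.028571, 1/4 · 0.5 = 0.125, 1/4 · 0 = 0, 1/4 · 0.0083333 = 0.0020833; summing to 0.15565.
So P(bag B | data) = (0.125) / (0.15565) = 0.80306.

0.8031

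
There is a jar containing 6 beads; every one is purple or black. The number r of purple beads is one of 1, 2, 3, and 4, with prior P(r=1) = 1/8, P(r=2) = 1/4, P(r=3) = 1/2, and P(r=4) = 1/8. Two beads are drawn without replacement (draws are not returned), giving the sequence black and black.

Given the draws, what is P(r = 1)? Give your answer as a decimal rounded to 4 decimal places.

0.2857

Under each hypothesis, the probability of the observed sequence is: P(data | r = 1) = (5/6)(4/5) = 2/3; P(data | r = 2) = (4/6)(3/5) = 2/5; P(data | r = 3) = (3/6)(2/5) = 1/5; P(data | r = 4) = (2/6)(1/5) = 1/15.
Multiplying each by its prior: 1/8 · 2/3 = 1/12, 1/4 · 2/5 = 1/10, 1/2 · 1/5 = 1/10, 1/8 · 1/15 = 1/120; with total 7/24.
Hence P(r = 1 | data) = (1/12) / (7/24) = 2/7.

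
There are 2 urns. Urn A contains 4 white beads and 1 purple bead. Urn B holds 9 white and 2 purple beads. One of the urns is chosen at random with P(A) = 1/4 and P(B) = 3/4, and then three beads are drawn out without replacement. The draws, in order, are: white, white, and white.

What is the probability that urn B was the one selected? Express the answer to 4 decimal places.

0.7925

Under each hypothesis, the probability of the observed sequence is: P(data | urn A) = (4/5)(3/4)(2/3) = 2/5; P(data | urn B) = (9/11)(8/10)(7/9) = 28/55.
Multiplying each by its prior: 1/4 · 2/5 = 1/10, 3/4 · 28/55 = 21/55; these sum to 53/110.
So P(urn B | data) = (21/55) / (53/110) = 42/53.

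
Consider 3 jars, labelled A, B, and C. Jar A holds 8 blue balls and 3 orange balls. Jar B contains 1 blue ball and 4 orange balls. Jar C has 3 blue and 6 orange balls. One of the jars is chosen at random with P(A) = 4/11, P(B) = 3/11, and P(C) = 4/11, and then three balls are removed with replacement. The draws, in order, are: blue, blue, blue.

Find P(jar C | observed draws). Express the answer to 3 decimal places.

0.087

Compute the likelihood of the observed sequence for each case: P(data | jar A) = (8/11)(8/11)(8/11) = 0.38467; P(data | jar B) = (1/5)(1/5)(1/5) = 0.008; P(data | jar C) = (3/9)(3/9)(3/9) = 0.037037.
Multiplying each by its prior: 4/11 · 0.38467 = 0.13988, 3/11 · 0.008 = 0.0021818, 4/11 · 0.037037 = 0.013468; summing to 0.15553.
Therefore the posterior P(jar C | data) = (0.013468) / (0.15553) = 0.086594.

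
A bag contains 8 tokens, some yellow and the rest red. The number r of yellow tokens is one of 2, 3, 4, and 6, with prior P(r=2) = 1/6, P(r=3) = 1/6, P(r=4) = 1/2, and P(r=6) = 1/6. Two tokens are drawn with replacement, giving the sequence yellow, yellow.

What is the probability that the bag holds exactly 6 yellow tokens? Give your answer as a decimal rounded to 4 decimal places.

Under each hypothesis, the probability of the observed sequence is: P(data | r = 2) = (2/8)(2/8) = 1/16; P(data | r = 3) = (3/8)(3/8) = 9/64; P(data | r = 4) = (4/8)(4/8) = 1/4; P(data | r = 6) = (6/8)(6/8) = 9/16.
Weighting by the prior gives 1/6 · 1/16 = 1/96, 1/6 · 9/64 = 3/128, 1/2 · 1/4 = 1/8, 1/6 · 9/16 = 3/32; with total 97/384.
So P(r = 6 | data) = (3/32) / (97/384) = 36/97.

0.3711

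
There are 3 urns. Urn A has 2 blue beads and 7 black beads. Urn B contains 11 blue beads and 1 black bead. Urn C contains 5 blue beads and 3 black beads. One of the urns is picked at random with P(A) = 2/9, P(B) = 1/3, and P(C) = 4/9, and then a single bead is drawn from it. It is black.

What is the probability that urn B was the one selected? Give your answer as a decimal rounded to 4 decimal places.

Under each hypothesis, the probability of this draw is: P(data | urn A) = (7/9) = 7/9; P(data | urn B) = (1/12) = 1/12; P(data | urn C) = (3/8) = 3/8.
The prior-weighted likelihoods are 2/9 · 7/9 = 14/81, 1/3 · 1/12 = 1/36, 4/9 · 3/8 = 1/6; with total 119/324.
Hence P(urn B | data) = (1/36) / (119/324) = 9/119.

0.0756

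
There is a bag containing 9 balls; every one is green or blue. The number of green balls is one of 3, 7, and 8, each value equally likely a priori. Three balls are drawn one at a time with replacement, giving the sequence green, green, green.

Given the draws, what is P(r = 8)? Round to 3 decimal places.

0.580

For each hypothesis, P(data | H) works out to: P(data | r = 3) = (3/9)(3/9)(3/9) = 0.037037; P(data | r = 7) = (7/9)(7/9)(7/9) = 0.47051; P(data | r = 8) = (8/9)(8/9)(8/9) = 0.70233.
The prior-weighted likelihoods are 1/3 · 0.037037 = 0.012346, 1/3 · 0.47051 = 0.15684, 1/3 · 0.70233 = 0.23411; with total 0.40329.
Hence P(r = 8 | data) = (0.23411) / (0.40329) = 0.5805.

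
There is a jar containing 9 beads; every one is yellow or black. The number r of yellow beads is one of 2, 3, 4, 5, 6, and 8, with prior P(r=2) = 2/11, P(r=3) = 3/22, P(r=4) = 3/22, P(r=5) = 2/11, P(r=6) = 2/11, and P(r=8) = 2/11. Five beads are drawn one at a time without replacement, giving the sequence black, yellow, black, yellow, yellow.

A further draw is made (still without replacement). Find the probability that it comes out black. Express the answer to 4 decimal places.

0.4884

Under each hypothesis, the probability of the observed sequence is: P(data | r = 2) = (7/9)(2/8)(6/7)(1/6)(0/5) = 0; P(data | r = 3) = (6/9)(3/8)(5/7)(2/6)(1/5) = 0.011905; P(data | r = 4) = (5/9)(4/8)(4/7)(3/6)(2/5) = 0.031746; P(data | r = 5) = (4/9)(5/8)(3/7)(4/6)(3/5) = 0.047619; P(data | r = 6) = (3/9)(6/8)(2/7)(5/6)(4/5) = 0.047619; P(data | r = 8) = (1/9)(8/8)(0/7) = 0.
Multiplying each by its prior: 2/11 · 0 = 0, 3/22 · 0.011905 = 0.0016234, 3/22 · 0.031746 = 0.004329, 2/11 · 0.047619 = 0.008658, 2/11 · 0.047619 = 0.008658, 2/11 · 0 = 0; these sum to 0.023268.
Normalising, the posterior is P(r = 2 | data) = 0, P(r = 3 | data) = 0.069767, P(r = 4 | data) = 0.18605, P(r = 5 | data) = 0.37209, P(r = 6 | data) = 0.37209, P(r = 8 | data) = 0.
Averaging over the posterior, P(black next | data) = (1)(0.069767) + (3/4)(0.18605) + (1/2)(0.37209) + (1/4)(0.37209) = 0.48837.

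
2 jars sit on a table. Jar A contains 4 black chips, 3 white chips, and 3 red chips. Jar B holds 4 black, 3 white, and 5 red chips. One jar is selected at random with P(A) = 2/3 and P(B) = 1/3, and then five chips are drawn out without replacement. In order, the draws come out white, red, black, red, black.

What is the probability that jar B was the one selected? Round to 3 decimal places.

For each hypothesis, P(data | H) works out to: P(data | jar A) = (3/10)(3/9)(4/8)(2/7)(3/6) = 0.0071429; P(data | jar B) = (3/12)(5/11)(4/10)(4/9)(3/8) = 0.0075758.
The prior-weighted likelihoods are 2/3 · 0.0071429 = 0.0047619, 1/3 · 0.0075758 = 0.0025253; with total 0.0072872.
By Bayes' rule, P(jar B | data) = (0.0025253) / (0.0072872) = 0.34653.

0.347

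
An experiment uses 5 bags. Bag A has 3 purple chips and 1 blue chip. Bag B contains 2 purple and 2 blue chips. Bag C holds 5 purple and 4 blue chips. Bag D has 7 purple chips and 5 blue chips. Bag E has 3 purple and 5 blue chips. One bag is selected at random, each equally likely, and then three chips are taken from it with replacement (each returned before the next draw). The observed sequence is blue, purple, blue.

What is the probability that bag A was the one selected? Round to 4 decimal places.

0.0885

Under each hypothesis, the probability of the observed sequence is: P(data | bag A) = (1/4)(3/4)(1/4) = 0.046875; P(data | bag B) = (2/4)(2/4)(2/4) = 0.125; P(data | bag C) = (4/9)(5/9)(4/9) = 0.10974; P(data | bag D) = (5/12)(7/12)(5/12) = 0.10127; P(data | bag E) = (5/8)(3/8)(5/8) = 0.14648.
The prior-weighted likelihoods are 1/5 · 0.046875 = 0.009375, 1/5 · 0.125 = 0.025, 1/5 · 0.10974 = 0.021948, 1/5 · 0.10127 = 0.020255, 1/5 · 0.14648 = 0.029297; with total 0.10587.
So P(bag A | data) = (0.009375) / (0.10587) = 0.088548.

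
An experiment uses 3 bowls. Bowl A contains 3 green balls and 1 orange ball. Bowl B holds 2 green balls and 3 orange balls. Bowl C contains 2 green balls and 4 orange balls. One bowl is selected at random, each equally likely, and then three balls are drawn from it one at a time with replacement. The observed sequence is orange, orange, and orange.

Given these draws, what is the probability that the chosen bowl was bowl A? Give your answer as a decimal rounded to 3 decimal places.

For each hypothesis, P(data | H) works out to: P(data | bowl A) = (1/4)(1/4)(1/4) = 0.015625; P(data | bowl B) = (3/5)(3/5)(3/5) = 0.216; P(data | bowl C) = (4/6)(4/6)(4/6) = 0.2963.
Weighting by the prior gives 1/3 · 0.015625 = 0.0052083, 1/3 · 0.216 = 0.072, 1/3 · 0.2963 = 0.098765; summing to 0.17597.
Therefore the posterior P(bowl A | data) = (0.0052083) / (0.17597) = 0.029597.

0.030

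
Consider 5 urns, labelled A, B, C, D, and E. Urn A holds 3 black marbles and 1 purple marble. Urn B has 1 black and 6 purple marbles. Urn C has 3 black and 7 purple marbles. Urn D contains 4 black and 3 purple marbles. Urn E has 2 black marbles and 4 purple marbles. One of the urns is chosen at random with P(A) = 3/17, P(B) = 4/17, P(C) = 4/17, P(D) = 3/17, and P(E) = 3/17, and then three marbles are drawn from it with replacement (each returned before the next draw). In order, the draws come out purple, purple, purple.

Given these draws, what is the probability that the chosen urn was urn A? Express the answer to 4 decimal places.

For each hypothesis, P(data | H) works out to: P(data | urn A) = (1/4)(1/4)(1/4) = 0.015625; P(data | urn B) = (6/7)(6/7)(6/7) = 0.62974; P(data | urn C) = (7/10)(7/10)(7/10) = 0.343; P(data | urn D) = (3/7)(3/7)(3/7) = 0.078717; P(data | urn E) = (4/6)(4/6)(4/6) = 0.2963.
Multiplying each by its prior: 3/17 · 0.015625 = 0.0027574, 4/17 · 0.62974 = 0.14817, 4/17 · 0.343 = 0.080706, 3/17 · 0.078717 = 0.013891, 3/17 · 0.2963 = 0.052288; with total 0.29782.
So P(urn A | data) = (0.0027574) / (0.29782) = 0.0092586.

0.0093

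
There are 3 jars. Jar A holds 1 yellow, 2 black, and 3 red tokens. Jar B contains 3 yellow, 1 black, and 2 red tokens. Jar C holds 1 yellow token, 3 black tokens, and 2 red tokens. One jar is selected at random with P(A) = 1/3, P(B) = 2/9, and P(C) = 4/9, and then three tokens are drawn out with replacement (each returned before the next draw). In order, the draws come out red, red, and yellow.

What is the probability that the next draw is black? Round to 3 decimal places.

The likelihood of the observed sequence under each hypothesis: P(data | jar A) = (3/6)(3/6)(1/6) = 0.041667; P(data | jar B) = (2/6)(2/6)(3/6) = 0.055556; P(data | jar C) = (2/6)(2/6)(1/6) = 0.018519.
Multiplying each by its prior: 1/3 · 0.041667 = 0.013889, 2/9 · 0.055556 = 0.012346, 4/9 · 0.018519 = 0.0082305; with total 0.034465.
The posterior is then P(jar A | data) = 0.40299, P(jar B | data) = 0.35821, P(jar C | data) = 0.23881.
Averaging over the posterior, P(black next | data) = (1/3)(0.40299) + (1/6)(0.35821) + (1/2)(0.23881) = 0.31343.

0.313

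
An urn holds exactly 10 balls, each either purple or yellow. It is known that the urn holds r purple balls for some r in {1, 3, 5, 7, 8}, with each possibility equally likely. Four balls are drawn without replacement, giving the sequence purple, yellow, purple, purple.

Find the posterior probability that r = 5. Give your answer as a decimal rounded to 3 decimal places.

0.182

Compute the likelihood of the observed sequence for each case: P(data | r = 1) = (1/10)(9/9)(0/8) = 0; P(data | r = 3) = (3/10)(7/9)(2/8)(1/7) = 0.0083333; P(data | r = 5) = (5/10)(5/9)(4/8)(3/7) = 0.059524; P(data | r = 7) = (7/10)(3/9)(6/8)(5/7) = 0.125; P(data | r = 8) = (8/10)(2/9)(7/8)(6/7) = 0.13333.
The prior-weighted likelihoods are 1/5 · 0 = 0, 1/5 · 0.0083333 = 0.0016667, 1/5 · 0.059524 = 0.011905, 1/5 · 0.125 = 0.025, 1/5 · 0.13333 = 0.026667; with total 0.065238.
Therefore the posterior P(r = 5 | data) = (0.011905) / (0.065238) = 0.18248.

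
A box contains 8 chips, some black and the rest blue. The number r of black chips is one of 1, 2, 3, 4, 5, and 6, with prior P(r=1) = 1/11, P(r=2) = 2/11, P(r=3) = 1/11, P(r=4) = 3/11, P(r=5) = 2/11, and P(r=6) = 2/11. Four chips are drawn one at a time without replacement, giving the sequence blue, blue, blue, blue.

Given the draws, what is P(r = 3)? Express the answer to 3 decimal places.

Under each hypothesis, the probability of the observed sequence is: P(data | r = 1) = (7/8)(6/7)(5/6)(4/5) = 1/2; P(data | r = 2) = (6/8)(5/7)(4/6)(3/5) = 3/14; P(data | r = 3) = (5/8)(4/7)(3/6)(2/5) = 1/14; P(data | r = 4) = (4/8)(3/7)(2/6)(1/5) = 1/70; P(data | r = 5) = (3/8)(2/7)(1/6)(0/5) = 0; P(data | r = 6) = (2/8)(1/7)(0/6) = 0.
Multiplying each by its prior: 1/11 · 1/2 = 1/22, 2/11 · 3/14 = 3/77, 1/11 · 1/14 = 1/154, 3/11 · 1/70 = 3/770, 2/11 · 0 = 0, 2/11 · 0 = 0; summing to 73/770.
By Bayes' rule, P(r = 3 | data) = (1/154) / (73/770) = 5/73.

0.068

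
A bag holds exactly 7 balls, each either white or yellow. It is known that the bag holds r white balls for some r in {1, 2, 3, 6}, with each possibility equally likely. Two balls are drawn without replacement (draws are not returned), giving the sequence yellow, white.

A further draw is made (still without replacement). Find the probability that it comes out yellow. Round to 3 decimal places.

0.624

Compute the likelihood of the observed sequence for each case: P(data | r = 1) = (6/7)(1/6) = 1/7; P(data | r = 2) = (5/7)(2/6) = 5/21; P(data | r = 3) = (4/7)(3/6) = 2/7; P(data | r = 6) = (1/7)(6/6) = 1/7.
The prior-weighted likelihoods are 1/4 · 1/7 = 1/28, 1/4 · 5/21 = 5/84, 1/4 · 2/7 = 1/14, 1/4 · 1/7 = 1/28; summing to 17/84.
Dividing through by the total gives posterior P(r = 1 | data) = 3/17, P(r = 2 | data) = 5/17, P(r = 3 | data) = 6/17, P(r = 6 | data) = 3/17.
The predictive probability is P(yellow next | data) = (1)(3/17) + (4/5)(5/17) + (3/5)(6/17) + (0)(3/17) = 53/85.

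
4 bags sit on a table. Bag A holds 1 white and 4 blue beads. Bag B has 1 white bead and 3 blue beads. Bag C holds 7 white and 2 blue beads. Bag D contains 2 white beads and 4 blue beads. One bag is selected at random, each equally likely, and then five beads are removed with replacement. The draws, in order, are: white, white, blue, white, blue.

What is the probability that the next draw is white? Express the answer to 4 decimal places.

Under each hypothesis, the probability of the observed sequence is: P(data | bag A) = (1/5)(1/5)(4/5)(1/5)(4/5) = 0.00512; P(data | bag B) = (1/4)(1/4)(3/4)(1/4)(3/4) = 0.0087891; P(data | bag C) = (7/9)(7/9)(2/9)(7/9)(2/9) = 0.023235; P(data | bag D) = (2/6)(2/6)(4/6)(2/6)(4/6) = 0.016461.
The prior-weighted likelihoods are 1/4 · 0.00512 = 0.00128, 1/4 · 0.0087891 = 0.0021973, 1/4 · 0.023235 = 0.0058087, 1/4 · 0.016461 = 0.0041152; with total 0.013401.
Normalising, the posterior is P(bag A | data) = 0.095514, P(bag B | data) = 0.16396, P(bag C | data) = 0.43345, P(bag D | data) = 0.30708.
So P(white next | data) = Σ P(white next | H) P(H | data) = (1/5)(0.095514) + (1/4)(0.16396) + (7/9)(0.43345) + (1/3)(0.30708) = 0.49958.

0.4996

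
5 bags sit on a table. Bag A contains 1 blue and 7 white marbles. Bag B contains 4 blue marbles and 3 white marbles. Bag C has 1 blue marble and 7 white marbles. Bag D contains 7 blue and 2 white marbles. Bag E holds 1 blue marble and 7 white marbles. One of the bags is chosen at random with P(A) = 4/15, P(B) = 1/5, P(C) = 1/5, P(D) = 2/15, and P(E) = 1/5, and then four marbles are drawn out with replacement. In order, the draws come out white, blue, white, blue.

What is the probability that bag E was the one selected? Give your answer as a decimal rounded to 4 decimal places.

0.0999

For each hypothesis, P(data | H) works out to: P(data | bag A) = (7/8)(1/8)(7/8)(1/8) = 0.011963; P(data | bag B) = (3/7)(4/7)(3/7)(4/7) = 0.059975; P(data | bag C) = (7/8)(1/8)(7/8)(1/8) = 0.011963; P(data | bag D) = (2/9)(7/9)(2/9)(7/9) = 0.029873; P(data | bag E) = (7/8)(1/8)(7/8)(1/8) = 0.011963.
Multiplying each by its prior: 4/15 · 0.011963 = 0.0031901, 1/5 · 0.059975 = 0.011995, 1/5 · 0.011963 = 0.0023926, 2/15 · 0.029873 = 0.0039831, 1/5 · 0.011963 = 0.0023926; with total 0.023953.
Hence P(bag E | data) = (0.0023926) / (0.023953) = 0.099885.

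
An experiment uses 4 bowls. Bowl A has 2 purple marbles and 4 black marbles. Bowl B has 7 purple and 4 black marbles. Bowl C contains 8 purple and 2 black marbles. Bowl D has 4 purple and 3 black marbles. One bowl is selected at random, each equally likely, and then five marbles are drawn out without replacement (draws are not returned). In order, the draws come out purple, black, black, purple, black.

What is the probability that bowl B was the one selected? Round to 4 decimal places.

Compute the likelihood of the observed sequence for each case: P(data | bowl A) = (2/6)(4/5)(3/4)(1/3)(2/2) = 0.066667; P(data | bowl B) = (7/11)(4/10)(3/9)(6/8)(2/7) = 0.018182; P(data | bowl C) = (8/10)(2/9)(1/8)(7/7)(0/6) = 0; P(data | bowl D) = (4/7)(3/6)(2/5)(3/4)(1/3) = 0.028571.
Multiplying each by its prior: 1/4 · 0.066667 = 0.016667, 1/4 · 0.018182 = 0.0045455, 1/4 · 0 = 0, 1/4 · 0.028571 = 0.0071429; summing to 0.028355.
By Bayes' rule, P(bowl B | data) = (0.0045455) / (0.028355) = 0.16031.

0.1603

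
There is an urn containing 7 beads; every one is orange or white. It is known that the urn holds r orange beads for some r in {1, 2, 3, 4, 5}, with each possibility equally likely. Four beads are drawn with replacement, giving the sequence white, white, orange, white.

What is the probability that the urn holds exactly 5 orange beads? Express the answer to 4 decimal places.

The likelihood of the observed sequence under each hypothesis: P(data | r = 1) = (6/7)(6/7)(1/7)(6/7) = 0.089963; P(data | r = 2) = (5/7)(5/7)(2/7)(5/7) = 0.10412; P(data | r = 3) = (4/7)(4/7)(3/7)(4/7) = 0.079967; P(data | r = 4) = (3/7)(3/7)(4/7)(3/7) = 0.044981; P(data | r = 5) = (2/7)(2/7)(5/7)(2/7) = 0.01666.
The prior-weighted likelihoods are 1/5 · 0.089963 = 0.017993, 1/5 · 0.10412 = 0.020825, 1/5 · 0.079967 = 0.015993, 1/5 · 0.044981 = 0.0089963, 1/5 · 0.01666 = 0.0033319; with total 0.067139.
Therefore the posterior P(r = 5 | data) = (0.0033319) / (0.067139) = 0.049628.

0.0496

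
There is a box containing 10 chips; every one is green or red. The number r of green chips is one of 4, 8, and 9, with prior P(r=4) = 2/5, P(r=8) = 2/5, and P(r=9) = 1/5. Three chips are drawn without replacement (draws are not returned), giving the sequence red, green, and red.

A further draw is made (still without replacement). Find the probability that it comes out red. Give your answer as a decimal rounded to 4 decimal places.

0.5042

Under each hypothesis, the probability of the observed sequence is: P(data | r = 4) = (6/10)(4/9)(5/8) = 1/6; P(data | r = 8) = (2/10)(8/9)(1/8) = 1/45; P(data | r = 9) = (1/10)(9/9)(0/8) = 0.
Multiplying each by its prior: 2/5 · 1/6 = 1/15, 2/5 · 1/45 = 2/225, 1/5 · 0 = 0; with total 17/225.
Normalising, the posterior is P(r = 4 | data) = 15/17, P(r = 8 | data) = 2/17, P(r = 9 | data) = 0.
The predictive probability is P(red next | data) = (4/7)(15/17) + (0)(2/17) = 60/119.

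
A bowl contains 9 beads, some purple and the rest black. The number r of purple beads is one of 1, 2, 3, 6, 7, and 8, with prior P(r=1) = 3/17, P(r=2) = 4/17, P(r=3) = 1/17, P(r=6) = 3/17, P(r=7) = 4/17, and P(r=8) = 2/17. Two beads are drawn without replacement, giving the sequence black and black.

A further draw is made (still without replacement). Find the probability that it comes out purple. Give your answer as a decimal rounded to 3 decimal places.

Compute the likelihood of the observed sequence for each case: P(data | r = 1) = (8/9)(7/8) = 7/9; P(data | r = 2) = (7/9)(6/8) = 7/12; P(data | r = 3) = (6/9)(5/8) = 5/12; P(data | r = 6) = (3/9)(2/8) = 1/12; P(data | r = 7) = (2/9)(1/8) = 1/36; P(data | r = 8) = (1/9)(0/8) = 0.
Weighting by the prior gives 3/17 · 7/9 = 7/51, 4/17 · 7/12 = 7/51, 1/17 · 5/12 = 5/204, 3/17 · 1/12 = 1/68, 4/17 · 1/36 = 1/153, 2/17 · 0 = 0; these sum to 49/153.
The posterior is then P(r = 1 | data) = 0.42857, P(r = 2 | data) = 0.42857, P(r = 3 | data) = 0.076531, P(r = 6 | data) = 0.045918, P(r = 7 | data) = 0.020408, P(r = 8 | data) = 0.
So P(purple next | data) = Σ P(purple next | H) P(H | data) = (1/7)(0.42857) + (2/7)(0.42857) + (3/7)(0.076531) + (6/7)(0.045918) + (1)(0.020408) = 0.27624.

0.276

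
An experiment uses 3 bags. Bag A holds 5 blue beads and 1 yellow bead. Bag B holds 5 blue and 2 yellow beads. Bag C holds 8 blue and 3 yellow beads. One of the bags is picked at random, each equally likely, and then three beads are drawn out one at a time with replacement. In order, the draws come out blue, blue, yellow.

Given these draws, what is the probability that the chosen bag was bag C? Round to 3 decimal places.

0.356

Under each hypothesis, the probability of the observed sequence is: P(data | bag A) = (5/6)(5/6)(1/6) = 0.11574; P(data | bag B) = (5/7)(5/7)(2/7) = 0.14577; P(data | bag C) = (8/11)(8/11)(3/11) = 0.14425.
Weighting by the prior gives 1/3 · 0.11574 = 0.03858, 1/3 · 0.14577 = 0.048591, 1/3 · 0.14425 = 0.048084; these sum to 0.13526.
Therefore the posterior P(bag C | data) = (0.048084) / (0.13526) = 0.35551.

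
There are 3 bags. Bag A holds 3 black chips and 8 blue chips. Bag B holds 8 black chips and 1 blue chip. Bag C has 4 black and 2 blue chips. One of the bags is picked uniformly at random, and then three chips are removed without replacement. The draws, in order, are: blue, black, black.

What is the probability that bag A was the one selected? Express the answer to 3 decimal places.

0.135

For each hypothesis, P(data | H) works out to: P(data | bag A) = (8/11)(3/10)(2/9) = 0.048485; P(data | bag B) = (1/9)(8/8)(7/7) = 0.11111; P(data | bag C) = (2/6)(4/5)(3/4) = 0.2.
Multiplying each by its prior: 1/3 · 0.048485 = 0.016162, 1/3 · 0.11111 = 0.037037, 1/3 · 0.2 = 0.066667; with total 0.11987.
By Bayes' rule, P(bag A | data) = (0.016162) / (0.11987) = 0.13483.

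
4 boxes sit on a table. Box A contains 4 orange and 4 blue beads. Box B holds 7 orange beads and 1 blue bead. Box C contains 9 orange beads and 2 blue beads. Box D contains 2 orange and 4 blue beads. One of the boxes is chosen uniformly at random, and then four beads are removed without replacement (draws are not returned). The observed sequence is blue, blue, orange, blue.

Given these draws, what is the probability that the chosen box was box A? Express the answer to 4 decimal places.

0.3000

For each hypothesis, P(data | H) works out to: P(data | box A) = (4/8)(3/7)(4/6)(2/5) = 2/35; P(data | box B) = (1/8)(0/7) = 0; P(data | box C) = (2/11)(1/10)(9/9)(0/8) = 0; P(data | box D) = (4/6)(3/5)(2/4)(2/3) = 2/15.
The prior-weighted likelihoods are 1/4 · 2/35 = 1/70, 1/4 · 0 = 0, 1/4 · 0 = 0, 1/4 · 2/15 = 1/30; with total 1/21.
Hence P(box A | data) = (1/70) / (1/21) = 3/10.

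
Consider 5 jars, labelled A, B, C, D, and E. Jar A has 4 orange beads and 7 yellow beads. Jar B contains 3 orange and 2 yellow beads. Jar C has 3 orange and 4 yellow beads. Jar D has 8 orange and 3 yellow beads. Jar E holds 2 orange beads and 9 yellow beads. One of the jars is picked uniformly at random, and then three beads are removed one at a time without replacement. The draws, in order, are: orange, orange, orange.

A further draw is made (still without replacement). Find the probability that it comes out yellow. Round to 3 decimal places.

Under each hypothesis, the probability of the observed sequence is: P(data | jar A) = (4/11)(3/10)(2/9) = 0.024242; P(data | jar B) = (3/5)(2/4)(1/3) = 0.1; P(data | jar C) = (3/7)(2/6)(1/5) = 0.028571; P(data | jar D) = (8/11)(7/10)(6/9) = 0.33939; P(data | jar E) = (2/11)(1/10)(0/9) = 0.
The prior-weighted likelihoods are 1/5 · 0.024242 = 0.0048485, 1/5 · 0.1 = 0.02, 1/5 · 0.028571 = 0.0057143, 1/5 · 0.33939 = 0.067879, 1/5 · 0 = 0; these sum to 0.098442.
Dividing through by the total gives posterior P(jar A | data) = 0.049252, P(jar B | data) = 0.20317, P(jar C | data) = 0.058047, P(jar D | data) = 0.68953, P(jar E | data) = 0.
Averaging over the posterior, P(yellow next | data) = (7/8)(0.049252) + (1)(0.20317) + (1)(0.058047) + (3/8)(0.68953) = 0.56288.

0.563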